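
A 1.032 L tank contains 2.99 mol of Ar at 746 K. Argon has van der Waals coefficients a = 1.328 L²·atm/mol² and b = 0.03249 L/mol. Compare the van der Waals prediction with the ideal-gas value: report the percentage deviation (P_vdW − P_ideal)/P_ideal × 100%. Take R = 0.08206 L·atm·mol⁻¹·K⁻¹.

Ideal: P_ideal = nRT/V = (2.99)(0.08206)(746)/1.032 = 177.363 atm
vdW: P = nRT/(V − nb) − a n²/V² = 183.038/0.934855 − 11.8725/1.06502 = 195.793 − 11.1477 = 184.645 atm
% deviation = (184.645 − 177.363)/177.363 × 100% = 4.11%

4.11 %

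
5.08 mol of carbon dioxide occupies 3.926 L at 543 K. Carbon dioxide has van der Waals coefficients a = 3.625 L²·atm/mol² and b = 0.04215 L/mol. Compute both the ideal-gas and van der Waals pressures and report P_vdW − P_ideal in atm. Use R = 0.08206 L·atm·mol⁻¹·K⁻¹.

Ideal: P_ideal = nRT/V = (5.08)(0.08206)(543)/3.926 = 57.6560 atm
vdW: P = nRT/(V − nb) − a n²/V² = 226.358/3.71188 − 93.5482/15.4135 = 60.9820 − 6.06924 = 54.9128 atm
ΔP = 54.9128 − 57.6560 = -2.743 atm

ΔP ≈ -2.743 atm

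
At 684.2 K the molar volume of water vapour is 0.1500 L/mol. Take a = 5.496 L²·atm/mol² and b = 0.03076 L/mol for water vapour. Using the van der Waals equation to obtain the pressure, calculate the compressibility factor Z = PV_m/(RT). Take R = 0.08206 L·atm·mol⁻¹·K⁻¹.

Z ≈ 0.6054

P = RT/(V_m − b) − a/V_m² = (0.08206)(684.2)/(0.1500 − 0.03076) − 5.496/(0.1500)²
  = 56.145/0.11924 − 244.27 = 470.86 − 244.27 = 226.59 atm
Z = PV_m/(RT) = (226.59)(0.1500)/((0.08206)(684.2)) = 33.989/56.145 = 0.6054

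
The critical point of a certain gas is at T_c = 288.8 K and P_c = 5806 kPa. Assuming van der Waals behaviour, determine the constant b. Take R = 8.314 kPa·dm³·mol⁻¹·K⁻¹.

From T_c = 8a/(27Rb) and P_c = a/(27b²): b = R T_c/(8 P_c).
b = (8.314)(288.8)/(8×5806) = 2401.1/46448 = 0.05169 dm³/mol

b ≈ 0.05169 dm³/mol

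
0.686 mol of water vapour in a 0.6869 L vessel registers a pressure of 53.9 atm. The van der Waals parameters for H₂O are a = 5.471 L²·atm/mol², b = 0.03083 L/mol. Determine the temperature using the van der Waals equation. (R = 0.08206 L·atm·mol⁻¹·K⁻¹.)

T = (P + a n²/V²)(V − nb)/(nR)
P + a n²/V² = 53.9 + (5.471)(0.686)²/(0.6869)² = 59.357 atm
V − nb = 0.6869 − (0.686)(0.03083) = 0.66575 L
T = (59.357)(0.66575)/((0.686)(0.08206)) = 702.0 K

T ≈ 702.0 K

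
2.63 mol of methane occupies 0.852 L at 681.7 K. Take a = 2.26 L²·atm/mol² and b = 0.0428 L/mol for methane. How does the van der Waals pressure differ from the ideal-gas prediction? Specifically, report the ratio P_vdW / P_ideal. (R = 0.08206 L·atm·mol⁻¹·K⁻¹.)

Ideal: P_ideal = nRT/V = (2.63)(0.08206)(681.7)/0.852 = 172.680 atm
vdW: P = nRT/(V − nb) − a n²/V² = 147.123/0.739436 − 15.6322/0.725904 = 198.967 − 21.5348 = 177.432 atm
Ratio = 177.432/172.680 = 1.028

P_vdW / P_ideal ≈ 1.028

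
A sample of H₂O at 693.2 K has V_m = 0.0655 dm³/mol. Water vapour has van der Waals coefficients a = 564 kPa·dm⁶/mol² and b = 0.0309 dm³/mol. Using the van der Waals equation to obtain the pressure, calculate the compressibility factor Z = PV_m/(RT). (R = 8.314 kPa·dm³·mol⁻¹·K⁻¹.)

Z ≈ 0.3990

P = RT/(V_m − b) − a/V_m² = (8.314)(693.2)/(0.0655 − 0.0309) − 564/(0.0655)²
  = 5763.3/0.034600 − 131461 = 166569 − 131461 = 35108 kPa
Z = PV_m/(RT) = (35108)(0.0655)/((8.314)(693.2)) = 2299.6/5763.3 = 0.3990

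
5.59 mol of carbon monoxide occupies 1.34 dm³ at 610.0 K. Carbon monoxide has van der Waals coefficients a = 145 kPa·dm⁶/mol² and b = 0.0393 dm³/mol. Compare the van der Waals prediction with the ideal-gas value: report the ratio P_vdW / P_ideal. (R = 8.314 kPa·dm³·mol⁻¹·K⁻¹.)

Ideal: P_ideal = nRT/V = (5.59)(8.314)(610.0)/1.34 = 21156.6 kPa
vdW: P = nRT/(V − nb) − a n²/V² = 28349.9/1.12031 − 4530.97/1.79560 = 25305.4 − 2523.37 = 22782.0 kPa
Ratio = 22782.0/21156.6 = 1.077

P_vdW / P_ideal ≈ 1.077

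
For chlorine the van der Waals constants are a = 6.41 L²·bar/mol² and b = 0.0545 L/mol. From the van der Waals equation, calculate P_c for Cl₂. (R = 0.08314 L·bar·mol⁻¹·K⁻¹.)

P_c ≈ 79.93 bar

For a van der Waals gas, P_c = a/(27b²).
P_c = 6.41/(27×(0.0545)²) = 6.41/0.080197 = 79.93 bar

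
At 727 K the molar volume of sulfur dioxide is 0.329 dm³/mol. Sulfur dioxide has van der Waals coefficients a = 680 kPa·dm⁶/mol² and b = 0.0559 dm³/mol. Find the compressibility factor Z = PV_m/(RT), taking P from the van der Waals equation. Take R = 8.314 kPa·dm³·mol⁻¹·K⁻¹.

Z ≈ 0.8627

P = RT/(V_m − b) − a/V_m² = (8.314)(727)/(0.329 − 0.0559) − 680/(0.329)²
  = 6044.3/0.27310 − 6282.3 = 22132 − 6282.3 = 15850 kPa
Z = PV_m/(RT) = (15850)(0.329)/((8.314)(727)) = 5214.7/6044.3 = 0.8627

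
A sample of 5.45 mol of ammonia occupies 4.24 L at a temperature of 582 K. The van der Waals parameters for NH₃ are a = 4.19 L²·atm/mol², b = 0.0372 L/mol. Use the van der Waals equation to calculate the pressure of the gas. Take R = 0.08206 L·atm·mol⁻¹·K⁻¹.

P ≈ 57.55 atm

P = nRT/(V − nb) − a n²/V²
nRT/(V − nb) = (5.45)(0.08206)(582)/(4.24 − 5.45×0.0372) = 260.29/4.0373 = 64.471 atm
a n²/V² = (4.19)(5.45)²/(4.24)² = 6.9227 atm
P = 64.471 − 6.9227 = 57.55 atm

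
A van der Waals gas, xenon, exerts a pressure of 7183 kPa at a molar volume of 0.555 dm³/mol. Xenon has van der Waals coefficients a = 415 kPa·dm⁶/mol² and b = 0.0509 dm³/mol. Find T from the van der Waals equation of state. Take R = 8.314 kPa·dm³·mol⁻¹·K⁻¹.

T = (P + a/V_m²)(V_m − b)/R
P + a/V_m² = 7183 + 415/(0.555)² = 8530.3 kPa
V_m − b = 0.555 − 0.0509 = 0.50410 dm³/mol
T = (8530.3)(0.50410)/8.314 = 517.2 K

T ≈ 517.2 K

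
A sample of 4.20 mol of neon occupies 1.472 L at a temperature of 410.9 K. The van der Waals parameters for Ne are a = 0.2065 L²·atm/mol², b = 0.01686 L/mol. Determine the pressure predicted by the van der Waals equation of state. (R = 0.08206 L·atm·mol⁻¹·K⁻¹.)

P = nRT/(V − nb) − a n²/V²
nRT/(V − nb) = (4.20)(0.08206)(410.9)/(1.472 − 4.20×0.01686) = 141.62/1.4012 = 101.07 atm
a n²/V² = (0.2065)(4.20)²/(1.472)² = 1.6811 atm
P = 101.07 − 1.6811 = 99.39 atm

P ≈ 99.39 atm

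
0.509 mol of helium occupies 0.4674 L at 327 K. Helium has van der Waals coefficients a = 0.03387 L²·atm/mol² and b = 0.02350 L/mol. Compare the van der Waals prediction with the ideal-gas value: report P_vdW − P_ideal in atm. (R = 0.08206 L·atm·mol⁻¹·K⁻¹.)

Ideal: P_ideal = nRT/V = (0.509)(0.08206)(327)/0.4674 = 29.2219 atm
vdW: P = nRT/(V − nb) − a n²/V² = 13.6583/0.455439 − 0.00877507/0.218463 = 29.9893 − 0.0401673 = 29.9491 atm
ΔP = 29.9491 − 29.2219 = 0.727 atm

ΔP ≈ 0.727 atm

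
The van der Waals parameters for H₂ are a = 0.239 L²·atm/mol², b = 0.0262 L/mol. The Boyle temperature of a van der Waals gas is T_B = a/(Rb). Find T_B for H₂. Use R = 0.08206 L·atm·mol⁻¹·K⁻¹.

For a van der Waals gas the second virial coefficient B₂ = b − a/(RT) vanishes at T_B = a/(Rb).
T_B = 0.239/(0.08206×0.0262) = 0.239/0.0021500 = 111.2 K

T_B ≈ 111.2 K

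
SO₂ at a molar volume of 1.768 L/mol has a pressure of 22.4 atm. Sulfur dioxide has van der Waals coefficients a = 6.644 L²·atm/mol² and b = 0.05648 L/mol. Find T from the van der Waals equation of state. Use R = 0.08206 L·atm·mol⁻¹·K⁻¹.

T = (P + a/V_m²)(V_m − b)/R
P + a/V_m² = 22.4 + 6.644/(1.768)² = 24.526 atm
V_m − b = 1.768 − 0.05648 = 1.7115 L/mol
T = (24.526)(1.7115)/0.08206 = 511.5 K

T ≈ 511.5 K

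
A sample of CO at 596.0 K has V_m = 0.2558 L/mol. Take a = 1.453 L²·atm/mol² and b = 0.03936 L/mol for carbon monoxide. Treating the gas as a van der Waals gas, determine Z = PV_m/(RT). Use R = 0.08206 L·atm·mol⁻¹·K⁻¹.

P = RT/(V_m − b) − a/V_m² = (0.08206)(596.0)/(0.2558 − 0.03936) − 1.453/(0.2558)²
  = 48.908/0.21644 − 22.206 = 225.97 − 22.206 = 203.76 atm
Z = PV_m/(RT) = (203.76)(0.2558)/((0.08206)(596.0)) = 52.122/48.908 = 1.066

Z ≈ 1.066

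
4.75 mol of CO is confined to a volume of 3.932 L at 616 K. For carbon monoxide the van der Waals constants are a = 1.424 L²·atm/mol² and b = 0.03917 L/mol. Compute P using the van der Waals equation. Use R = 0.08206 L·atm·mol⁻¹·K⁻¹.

P ≈ 62.02 atm

P = nRT/(V − nb) − a n²/V²
nRT/(V − nb) = (4.75)(0.08206)(616)/(3.932 − 4.75×0.03917) = 240.11/3.7459 = 64.099 atm
a n²/V² = (1.424)(4.75)²/(3.932)² = 2.0781 atm
P = 64.099 − 2.0781 = 62.02 atm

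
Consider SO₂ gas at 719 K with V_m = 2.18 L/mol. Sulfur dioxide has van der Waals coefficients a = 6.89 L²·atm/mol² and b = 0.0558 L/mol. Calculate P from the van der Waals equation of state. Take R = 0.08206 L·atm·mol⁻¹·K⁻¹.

P ≈ 26.33 atm

P = RT/(V_m − b) − a/V_m²
RT/(V_m − b) = (0.08206)(719)/(2.18 − 0.0558) = 59.001/2.1242 = 27.776 atm
a/V_m² = 6.89/(2.18)² = 1.4498 atm
P = 27.776 − 1.4498 = 26.33 atm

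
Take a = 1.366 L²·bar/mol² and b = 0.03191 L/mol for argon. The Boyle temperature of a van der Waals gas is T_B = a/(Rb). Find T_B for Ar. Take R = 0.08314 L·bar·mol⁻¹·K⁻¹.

T_B ≈ 514.9 K

For a van der Waals gas the second virial coefficient B₂ = b − a/(RT) vanishes at T_B = a/(Rb).
T_B = 1.366/(0.08314×0.03191) = 1.366/0.0026530 = 514.9 K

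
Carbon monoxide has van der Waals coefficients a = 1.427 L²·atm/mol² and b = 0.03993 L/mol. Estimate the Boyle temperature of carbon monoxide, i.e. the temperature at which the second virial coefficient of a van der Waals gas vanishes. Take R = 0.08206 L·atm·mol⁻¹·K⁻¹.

T_B ≈ 435.5 K

For a van der Waals gas the second virial coefficient B₂ = b − a/(RT) vanishes at T_B = a/(Rb).
T_B = 1.427/(0.08206×0.03993) = 1.427/0.0032767 = 435.5 K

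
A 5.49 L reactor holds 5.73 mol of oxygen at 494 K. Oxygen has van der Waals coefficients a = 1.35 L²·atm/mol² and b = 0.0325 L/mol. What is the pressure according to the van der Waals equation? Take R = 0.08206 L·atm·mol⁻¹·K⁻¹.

P = nRT/(V − nb) − a n²/V²
nRT/(V − nb) = (5.73)(0.08206)(494)/(5.49 − 5.73×0.0325) = 232.28/5.3038 = 43.795 atm
a n²/V² = (1.35)(5.73)²/(5.49)² = 1.4706 atm
P = 43.795 − 1.4706 = 42.32 atm

P ≈ 42.32 atm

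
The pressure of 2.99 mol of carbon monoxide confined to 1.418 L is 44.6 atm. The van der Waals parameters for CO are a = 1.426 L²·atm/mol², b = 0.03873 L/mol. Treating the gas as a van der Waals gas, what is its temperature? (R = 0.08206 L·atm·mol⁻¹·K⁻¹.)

T = (P + a n²/V²)(V − nb)/(nR)
P + a n²/V² = 44.6 + (1.426)(2.99)²/(1.418)² = 50.940 atm
V − nb = 1.418 − (2.99)(0.03873) = 1.3022 L
T = (50.940)(1.3022)/((2.99)(0.08206)) = 270.4 K

T ≈ 270.4 K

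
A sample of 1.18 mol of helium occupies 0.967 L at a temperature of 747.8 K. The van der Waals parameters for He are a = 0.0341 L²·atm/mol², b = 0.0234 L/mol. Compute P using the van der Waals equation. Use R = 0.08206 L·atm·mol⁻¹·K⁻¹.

P ≈ 77.03 atm

P = nRT/(V − nb) − a n²/V²
nRT/(V − nb) = (1.18)(0.08206)(747.8)/(0.967 − 1.18×0.0234) = 72.410/0.93939 = 77.082 atm
a n²/V² = (0.0341)(1.18)²/(0.967)² = 0.050777 atm
P = 77.082 − 0.050777 = 77.03 atm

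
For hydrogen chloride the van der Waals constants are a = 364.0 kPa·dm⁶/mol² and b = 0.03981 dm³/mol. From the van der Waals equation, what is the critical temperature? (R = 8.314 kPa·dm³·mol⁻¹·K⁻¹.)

T_c ≈ 325.9 K

For a van der Waals gas, T_c = 8a/(27Rb).
T_c = 8×364.0/(27×8.314×0.03981) = 2912.0/8.9365 = 325.9 K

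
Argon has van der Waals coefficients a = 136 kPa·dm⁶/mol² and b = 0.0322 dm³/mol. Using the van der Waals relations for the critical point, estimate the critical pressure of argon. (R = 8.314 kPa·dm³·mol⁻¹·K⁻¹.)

For a van der Waals gas, P_c = a/(27b²).
P_c = 136/(27×(0.0322)²) = 136/0.027995 = 4858 kPa

P_c ≈ 4858 kPa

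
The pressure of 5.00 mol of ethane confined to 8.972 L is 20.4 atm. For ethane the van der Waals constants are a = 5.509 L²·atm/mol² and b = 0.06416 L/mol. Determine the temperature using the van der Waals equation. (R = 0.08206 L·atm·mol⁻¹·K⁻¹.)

T ≈ 466.2 K

T = (P + a n²/V²)(V − nb)/(nR)
P + a n²/V² = 20.4 + (5.509)(5.00)²/(8.972)² = 22.111 atm
V − nb = 8.972 − (5.00)(0.06416) = 8.6512 L
T = (22.111)(8.6512)/((5.00)(0.08206)) = 466.2 K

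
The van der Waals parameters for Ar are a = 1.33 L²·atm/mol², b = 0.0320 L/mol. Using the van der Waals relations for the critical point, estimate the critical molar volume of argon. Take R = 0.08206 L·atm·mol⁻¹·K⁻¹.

For a van der Waals gas, V_m,c = 3b.
V_m,c = 3×0.0320 = 0.09600 L/mol

V_m,c ≈ 0.09600 L/mol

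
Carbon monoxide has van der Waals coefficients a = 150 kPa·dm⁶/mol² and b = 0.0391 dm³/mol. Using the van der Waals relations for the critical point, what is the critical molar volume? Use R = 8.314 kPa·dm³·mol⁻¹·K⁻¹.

V_m,c ≈ 0.1173 dm³/mol

For a van der Waals gas, V_m,c = 3b.
V_m,c = 3×0.0391 = 0.1173 dm³/mol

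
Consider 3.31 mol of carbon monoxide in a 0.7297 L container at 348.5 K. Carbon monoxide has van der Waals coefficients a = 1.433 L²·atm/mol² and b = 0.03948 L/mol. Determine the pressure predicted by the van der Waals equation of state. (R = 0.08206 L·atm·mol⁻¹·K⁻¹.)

P ≈ 128.5 atm

P = nRT/(V − nb) − a n²/V²
nRT/(V − nb) = (3.31)(0.08206)(348.5)/(0.7297 − 3.31×0.03948) = 94.659/0.59902 = 158.02 atm
a n²/V² = (1.433)(3.31)²/(0.7297)² = 29.486 atm
P = 158.02 − 29.486 = 128.5 atm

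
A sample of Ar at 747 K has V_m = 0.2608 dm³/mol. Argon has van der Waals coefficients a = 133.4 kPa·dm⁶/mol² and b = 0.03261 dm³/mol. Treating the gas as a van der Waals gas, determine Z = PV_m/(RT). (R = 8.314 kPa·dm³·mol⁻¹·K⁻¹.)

P = RT/(V_m − b) − a/V_m² = (8.314)(747)/(0.2608 − 0.03261) − 133.4/(0.2608)²
  = 6210.6/0.22819 − 1961.3 = 27217 − 1961.3 = 25256 kPa
Z = PV_m/(RT) = (25256)(0.2608)/((8.314)(747)) = 6586.8/6210.6 = 1.061

Z ≈ 1.061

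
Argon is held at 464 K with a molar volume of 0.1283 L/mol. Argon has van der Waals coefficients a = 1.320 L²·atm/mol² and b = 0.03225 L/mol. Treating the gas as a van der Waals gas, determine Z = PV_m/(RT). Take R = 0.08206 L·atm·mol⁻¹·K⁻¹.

Z ≈ 1.066

P = RT/(V_m − b) − a/V_m² = (0.08206)(464)/(0.1283 − 0.03225) − 1.320/(0.1283)²
  = 38.076/0.096050 − 80.190 = 396.42 − 80.190 = 316.23 atm
Z = PV_m/(RT) = (316.23)(0.1283)/((0.08206)(464)) = 40.572/38.076 = 1.066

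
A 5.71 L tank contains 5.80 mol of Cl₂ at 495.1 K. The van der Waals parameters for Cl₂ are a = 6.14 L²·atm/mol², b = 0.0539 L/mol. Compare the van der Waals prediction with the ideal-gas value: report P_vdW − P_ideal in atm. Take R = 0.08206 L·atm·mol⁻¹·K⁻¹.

Ideal: P_ideal = nRT/V = (5.80)(0.08206)(495.1)/5.71 = 41.2683 atm
vdW: P = nRT/(V − nb) − a n²/V² = 235.642/5.39738 − 206.550/32.6041 = 43.6586 − 6.33509 = 37.3235 atm
ΔP = 37.3235 − 41.2683 = -3.945 atm

ΔP ≈ -3.945 atm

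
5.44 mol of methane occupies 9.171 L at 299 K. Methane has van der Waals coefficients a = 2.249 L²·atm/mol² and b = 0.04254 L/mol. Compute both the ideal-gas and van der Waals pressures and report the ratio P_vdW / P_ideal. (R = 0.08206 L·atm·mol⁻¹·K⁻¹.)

Ideal: P_ideal = nRT/V = (5.44)(0.08206)(299)/9.171 = 14.5541 atm
vdW: P = nRT/(V − nb) − a n²/V² = 133.476/8.93958 − 66.5560/84.1072 = 14.9309 − 0.791323 = 14.1396 atm
Ratio = 14.1396/14.5541 = 0.9715

P_vdW / P_ideal ≈ 0.9715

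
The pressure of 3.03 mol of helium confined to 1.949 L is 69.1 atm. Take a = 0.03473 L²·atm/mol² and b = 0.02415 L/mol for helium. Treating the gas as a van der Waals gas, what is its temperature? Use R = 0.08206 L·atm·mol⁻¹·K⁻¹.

T = (P + a n²/V²)(V − nb)/(nR)
P + a n²/V² = 69.1 + (0.03473)(3.03)²/(1.949)² = 69.184 atm
V − nb = 1.949 − (3.03)(0.02415) = 1.8758 L
T = (69.184)(1.8758)/((3.03)(0.08206)) = 521.9 K

T ≈ 521.9 K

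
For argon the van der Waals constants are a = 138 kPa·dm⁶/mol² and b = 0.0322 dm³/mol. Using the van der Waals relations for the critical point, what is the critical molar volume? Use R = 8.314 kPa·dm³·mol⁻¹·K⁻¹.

For a van der Waals gas, V_m,c = 3b.
V_m,c = 3×0.0322 = 0.09660 dm³/mol

V_m,c ≈ 0.09660 dm³/mol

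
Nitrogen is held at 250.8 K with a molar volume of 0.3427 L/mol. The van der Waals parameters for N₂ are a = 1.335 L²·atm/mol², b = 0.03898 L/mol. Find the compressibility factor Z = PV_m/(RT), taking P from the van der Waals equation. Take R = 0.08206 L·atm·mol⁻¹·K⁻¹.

P = RT/(V_m − b) − a/V_m² = (0.08206)(250.8)/(0.3427 − 0.03898) − 1.335/(0.3427)²
  = 20.581/0.30372 − 11.367 = 67.763 − 11.367 = 56.396 atm
Z = PV_m/(RT) = (56.396)(0.3427)/((0.08206)(250.8)) = 19.327/20.581 = 0.9391

Z ≈ 0.9391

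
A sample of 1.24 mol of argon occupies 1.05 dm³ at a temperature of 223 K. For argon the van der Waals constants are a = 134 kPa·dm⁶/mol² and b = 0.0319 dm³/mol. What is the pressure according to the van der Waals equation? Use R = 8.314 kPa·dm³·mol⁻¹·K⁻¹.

P = nRT/(V − nb) − a n²/V²
nRT/(V − nb) = (1.24)(8.314)(223)/(1.05 − 1.24×0.0319) = 2299.0/1.0104 = 2275.3 kPa
a n²/V² = (134)(1.24)²/(1.05)² = 186.88 kPa
P = 2275.3 − 186.88 = 2088 kPa

P ≈ 2088 kPa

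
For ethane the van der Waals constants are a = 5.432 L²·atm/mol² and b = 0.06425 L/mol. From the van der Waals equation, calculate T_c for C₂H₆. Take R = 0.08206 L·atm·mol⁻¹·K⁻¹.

For a van der Waals gas, T_c = 8a/(27Rb).
T_c = 8×5.432/(27×0.08206×0.06425) = 43.456/0.14235 = 305.3 K

T_c ≈ 305.3 K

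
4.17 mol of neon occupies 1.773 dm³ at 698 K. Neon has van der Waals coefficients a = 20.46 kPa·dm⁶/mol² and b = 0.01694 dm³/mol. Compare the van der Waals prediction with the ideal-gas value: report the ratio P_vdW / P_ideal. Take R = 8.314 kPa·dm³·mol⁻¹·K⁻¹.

Ideal: P_ideal = nRT/V = (4.17)(8.314)(698)/1.773 = 13648.7 kPa
vdW: P = nRT/(V − nb) − a n²/V² = 24199.2/1.70236 − 355.777/3.14353 = 14215.1 − 113.178 = 14101.9 kPa
Ratio = 14101.9/13648.7 = 1.033

P_vdW / P_ideal ≈ 1.033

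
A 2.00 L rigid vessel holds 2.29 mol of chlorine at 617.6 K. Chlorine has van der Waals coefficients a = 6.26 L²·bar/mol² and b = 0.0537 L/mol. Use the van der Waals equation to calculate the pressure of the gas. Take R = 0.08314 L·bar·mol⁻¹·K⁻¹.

P = nRT/(V − nb) − a n²/V²
nRT/(V − nb) = (2.29)(0.08314)(617.6)/(2.00 − 2.29×0.0537) = 117.59/1.8770 = 62.648 bar
a n²/V² = (6.26)(2.29)²/(2.00)² = 8.2070 bar
P = 62.648 − 8.2070 = 54.44 bar

P ≈ 54.44 bar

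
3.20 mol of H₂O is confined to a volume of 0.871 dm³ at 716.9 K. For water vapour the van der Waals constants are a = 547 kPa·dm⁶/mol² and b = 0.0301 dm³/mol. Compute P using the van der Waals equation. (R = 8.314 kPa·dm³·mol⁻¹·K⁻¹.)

P = nRT/(V − nb) − a n²/V²
nRT/(V − nb) = (3.20)(8.314)(716.9)/(0.871 − 3.20×0.0301) = 19073/0.77468 = 24620 kPa
a n²/V² = (547)(3.20)²/(0.871)² = 7383.3 kPa
P = 24620 − 7383.3 = 17237 kPa

P ≈ 17237 kPa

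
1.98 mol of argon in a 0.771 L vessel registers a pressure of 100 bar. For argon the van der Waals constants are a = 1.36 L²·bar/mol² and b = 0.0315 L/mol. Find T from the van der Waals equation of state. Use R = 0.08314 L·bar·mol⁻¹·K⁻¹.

T ≈ 469.1 K

T = (P + a n²/V²)(V − nb)/(nR)
P + a n²/V² = 100 + (1.36)(1.98)²/(0.771)² = 108.97 bar
V − nb = 0.771 − (1.98)(0.0315) = 0.70863 L
T = (108.97)(0.70863)/((1.98)(0.08314)) = 469.1 K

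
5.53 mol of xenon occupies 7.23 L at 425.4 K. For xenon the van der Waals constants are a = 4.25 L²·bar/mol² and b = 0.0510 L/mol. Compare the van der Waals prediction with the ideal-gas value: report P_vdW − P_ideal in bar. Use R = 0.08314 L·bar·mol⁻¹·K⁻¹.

Ideal: P_ideal = nRT/V = (5.53)(0.08314)(425.4)/7.23 = 27.0517 bar
vdW: P = nRT/(V − nb) − a n²/V² = 195.584/6.94797 − 129.969/52.2729 = 28.1498 − 2.48636 = 25.6634 bar
ΔP = 25.6634 − 27.0517 = -1.388 bar

ΔP ≈ -1.388 bar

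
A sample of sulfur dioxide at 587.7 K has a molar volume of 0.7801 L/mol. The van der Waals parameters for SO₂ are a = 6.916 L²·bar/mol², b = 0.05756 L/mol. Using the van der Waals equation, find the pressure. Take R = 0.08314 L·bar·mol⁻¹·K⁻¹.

P ≈ 56.26 bar

P = RT/(V_m − b) − a/V_m²
RT/(V_m − b) = (0.08314)(587.7)/(0.7801 − 0.05756) = 48.861/0.72254 = 67.624 bar
a/V_m² = 6.916/(0.7801)² = 11.365 bar
P = 67.624 − 11.365 = 56.26 bar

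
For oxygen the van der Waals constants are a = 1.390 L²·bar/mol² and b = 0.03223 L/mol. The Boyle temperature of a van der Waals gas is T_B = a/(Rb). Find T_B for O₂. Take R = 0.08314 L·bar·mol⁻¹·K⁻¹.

T_B ≈ 518.7 K

For a van der Waals gas the second virial coefficient B₂ = b − a/(RT) vanishes at T_B = a/(Rb).
T_B = 1.390/(0.08314×0.03223) = 1.390/0.0026796 = 518.7 K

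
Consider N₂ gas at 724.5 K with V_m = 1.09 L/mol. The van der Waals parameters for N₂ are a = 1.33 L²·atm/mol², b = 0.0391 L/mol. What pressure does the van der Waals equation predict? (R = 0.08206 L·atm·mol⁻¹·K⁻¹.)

P = RT/(V_m − b) − a/V_m²
RT/(V_m − b) = (0.08206)(724.5)/(1.09 − 0.0391) = 59.452/1.0509 = 56.572 atm
a/V_m² = 1.33/(1.09)² = 1.1194 atm
P = 56.572 − 1.1194 = 55.45 atm

P ≈ 55.45 atm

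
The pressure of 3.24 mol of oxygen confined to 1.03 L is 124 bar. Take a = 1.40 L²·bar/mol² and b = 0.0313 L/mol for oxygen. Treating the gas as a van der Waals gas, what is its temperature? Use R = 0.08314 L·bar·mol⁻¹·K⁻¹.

T ≈ 475.2 K

T = (P + a n²/V²)(V − nb)/(nR)
P + a n²/V² = 124 + (1.40)(3.24)²/(1.03)² = 137.85 bar
V − nb = 1.03 − (3.24)(0.0313) = 0.92859 L
T = (137.85)(0.92859)/((3.24)(0.08314)) = 475.2 K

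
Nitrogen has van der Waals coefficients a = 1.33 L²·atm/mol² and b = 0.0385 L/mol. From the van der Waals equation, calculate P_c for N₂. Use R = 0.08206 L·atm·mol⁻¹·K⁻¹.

For a van der Waals gas, P_c = a/(27b²).
P_c = 1.33/(27×(0.0385)²) = 1.33/0.040021 = 33.23 atm

P_c ≈ 33.23 atm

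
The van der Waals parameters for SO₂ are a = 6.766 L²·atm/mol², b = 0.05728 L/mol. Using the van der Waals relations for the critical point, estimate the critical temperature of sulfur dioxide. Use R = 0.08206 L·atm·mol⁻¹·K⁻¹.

For a van der Waals gas, T_c = 8a/(27Rb).
T_c = 8×6.766/(27×0.08206×0.05728) = 54.128/0.12691 = 426.5 K

T_c ≈ 426.5 K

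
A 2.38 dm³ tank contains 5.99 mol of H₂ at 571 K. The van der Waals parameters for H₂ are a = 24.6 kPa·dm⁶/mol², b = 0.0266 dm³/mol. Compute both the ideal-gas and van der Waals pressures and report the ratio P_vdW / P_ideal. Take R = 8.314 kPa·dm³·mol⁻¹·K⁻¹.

Ideal: P_ideal = nRT/V = (5.99)(8.314)(571)/2.38 = 11948.0 kPa
vdW: P = nRT/(V − nb) − a n²/V² = 28436.3/2.22067 − 882.650/5.66440 = 12805.3 − 155.824 = 12649.5 kPa
Ratio = 12649.5/11948.0 = 1.059

P_vdW / P_ideal ≈ 1.059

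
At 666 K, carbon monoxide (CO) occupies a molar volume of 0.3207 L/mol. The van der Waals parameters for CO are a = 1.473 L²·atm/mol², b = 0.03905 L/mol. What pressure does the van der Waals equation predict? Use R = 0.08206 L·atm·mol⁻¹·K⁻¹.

P ≈ 179.7 atm

P = RT/(V_m − b) − a/V_m²
RT/(V_m − b) = (0.08206)(666)/(0.3207 − 0.03905) = 54.652/0.28165 = 194.04 atm
a/V_m² = 1.473/(0.3207)² = 14.322 atm
P = 194.04 − 14.322 = 179.7 atm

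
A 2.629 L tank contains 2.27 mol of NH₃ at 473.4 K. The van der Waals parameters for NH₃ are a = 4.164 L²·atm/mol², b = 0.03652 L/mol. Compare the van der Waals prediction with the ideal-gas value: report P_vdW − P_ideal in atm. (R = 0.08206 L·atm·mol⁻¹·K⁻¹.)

ΔP ≈ -2.012 atm

Ideal: P_ideal = nRT/V = (2.27)(0.08206)(473.4)/2.629 = 33.5425 atm
vdW: P = nRT/(V − nb) − a n²/V² = 88.1832/2.54610 − 21.4567/6.91164 = 34.6346 − 3.10443 = 31.5302 atm
ΔP = 31.5302 − 33.5425 = -2.012 atm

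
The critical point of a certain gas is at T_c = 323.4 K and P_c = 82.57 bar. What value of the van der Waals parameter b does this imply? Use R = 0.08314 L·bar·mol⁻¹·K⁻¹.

b ≈ 0.04070 L/mol

From T_c = 8a/(27Rb) and P_c = a/(27b²): b = R T_c/(8 P_c).
b = (0.08314)(323.4)/(8×82.57) = 26.887/660.56 = 0.04070 L/mol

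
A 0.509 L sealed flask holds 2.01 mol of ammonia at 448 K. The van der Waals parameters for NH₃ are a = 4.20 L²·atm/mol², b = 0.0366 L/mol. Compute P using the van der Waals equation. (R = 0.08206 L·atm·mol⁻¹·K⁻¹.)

P ≈ 104.2 atm

P = nRT/(V − nb) − a n²/V²
nRT/(V − nb) = (2.01)(0.08206)(448)/(0.509 − 2.01×0.0366) = 73.893/0.43543 = 169.70 atm
a n²/V² = (4.20)(2.01)²/(0.509)² = 65.495 atm
P = 169.70 − 65.495 = 104.2 atm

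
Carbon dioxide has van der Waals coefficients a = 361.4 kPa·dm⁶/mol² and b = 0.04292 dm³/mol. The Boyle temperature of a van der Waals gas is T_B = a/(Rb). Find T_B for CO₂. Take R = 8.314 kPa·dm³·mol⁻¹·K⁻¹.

For a van der Waals gas the second virial coefficient B₂ = b − a/(RT) vanishes at T_B = a/(Rb).
T_B = 361.4/(8.314×0.04292) = 361.4/0.35684 = 1013 K

T_B ≈ 1013 K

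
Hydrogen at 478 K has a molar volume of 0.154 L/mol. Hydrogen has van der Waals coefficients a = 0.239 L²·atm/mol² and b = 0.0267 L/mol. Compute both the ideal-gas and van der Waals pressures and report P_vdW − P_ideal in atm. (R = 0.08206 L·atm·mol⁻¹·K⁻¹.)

ΔP ≈ 43.34 atm

Ideal: P_ideal = RT/V_m = (0.08206)(478)/0.154 = 254.706 atm
vdW: P = RT/(V_m − b) − a/V_m² = 39.2247/0.127300 − 0.239/0.0237160 = 308.128 − 10.0776 = 298.050 atm
ΔP = 298.050 − 254.706 = 43.34 atm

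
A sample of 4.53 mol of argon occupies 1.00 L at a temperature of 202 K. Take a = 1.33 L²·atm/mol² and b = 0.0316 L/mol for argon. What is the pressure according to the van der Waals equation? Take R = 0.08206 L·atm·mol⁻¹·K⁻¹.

P = nRT/(V − nb) − a n²/V²
nRT/(V − nb) = (4.53)(0.08206)(202)/(1.00 − 4.53×0.0316) = 75.090/0.85685 = 87.635 atm
a n²/V² = (1.33)(4.53)²/(1.00)² = 27.293 atm
P = 87.635 − 27.293 = 60.34 atm

P ≈ 60.34 atm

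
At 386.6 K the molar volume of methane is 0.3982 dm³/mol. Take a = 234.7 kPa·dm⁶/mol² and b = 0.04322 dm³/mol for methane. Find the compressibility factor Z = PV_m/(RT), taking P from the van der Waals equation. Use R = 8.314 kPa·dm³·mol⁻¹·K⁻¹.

Z ≈ 0.9384

P = RT/(V_m − b) − a/V_m² = (8.314)(386.6)/(0.3982 − 0.04322) − 234.7/(0.3982)²
  = 3214.2/0.35498 − 1480.2 = 9054.6 − 1480.2 = 7574.4 kPa
Z = PV_m/(RT) = (7574.4)(0.3982)/((8.314)(386.6)) = 3016.1/3214.2 = 0.9384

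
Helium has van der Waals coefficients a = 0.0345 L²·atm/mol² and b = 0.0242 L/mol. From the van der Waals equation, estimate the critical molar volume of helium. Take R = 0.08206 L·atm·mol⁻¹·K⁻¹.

V_m,c ≈ 0.07260 L/mol

For a van der Waals gas, V_m,c = 3b.
V_m,c = 3×0.0242 = 0.07260 L/mol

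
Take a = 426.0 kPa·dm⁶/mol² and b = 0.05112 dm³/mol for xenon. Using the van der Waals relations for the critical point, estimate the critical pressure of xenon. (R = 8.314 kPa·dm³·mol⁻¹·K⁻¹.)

For a van der Waals gas, P_c = a/(27b²).
P_c = 426.0/(27×(0.05112)²) = 426.0/0.070558 = 6038 kPa

P_c ≈ 6038 kPa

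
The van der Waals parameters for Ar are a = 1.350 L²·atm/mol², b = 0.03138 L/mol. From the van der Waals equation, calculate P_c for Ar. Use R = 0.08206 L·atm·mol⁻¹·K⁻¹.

For a van der Waals gas, P_c = a/(27b²).
P_c = 1.350/(27×(0.03138)²) = 1.350/0.026587 = 50.78 atm

P_c ≈ 50.78 atm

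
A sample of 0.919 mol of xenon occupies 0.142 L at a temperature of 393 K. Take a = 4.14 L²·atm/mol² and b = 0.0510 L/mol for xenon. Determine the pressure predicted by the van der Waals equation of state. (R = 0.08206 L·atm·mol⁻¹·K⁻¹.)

P = nRT/(V − nb) − a n²/V²
nRT/(V − nb) = (0.919)(0.08206)(393)/(0.142 − 0.919×0.0510) = 29.637/0.095131 = 311.54 atm
a n²/V² = (4.14)(0.919)²/(0.142)² = 173.40 atm
P = 311.54 − 173.40 = 138.1 atm

P ≈ 138.1 atm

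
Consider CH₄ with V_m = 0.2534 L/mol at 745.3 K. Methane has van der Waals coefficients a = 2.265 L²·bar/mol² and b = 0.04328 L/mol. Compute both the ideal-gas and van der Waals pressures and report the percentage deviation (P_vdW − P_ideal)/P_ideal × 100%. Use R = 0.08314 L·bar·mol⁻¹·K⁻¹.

6.17 %

Ideal: P_ideal = RT/V_m = (0.08314)(745.3)/0.2534 = 244.531 bar
vdW: P = RT/(V_m − b) − a/V_m² = 61.9642/0.210120 − 2.265/0.0642116 = 294.899 − 35.2740 = 259.625 bar
% deviation = (259.625 − 244.531)/244.531 × 100% = 6.17%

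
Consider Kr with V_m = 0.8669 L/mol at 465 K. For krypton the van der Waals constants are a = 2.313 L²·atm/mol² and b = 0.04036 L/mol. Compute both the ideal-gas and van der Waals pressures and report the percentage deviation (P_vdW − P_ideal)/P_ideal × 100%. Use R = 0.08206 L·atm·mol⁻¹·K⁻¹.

Ideal: P_ideal = RT/V_m = (0.08206)(465)/0.8669 = 44.0165 atm
vdW: P = RT/(V_m − b) − a/V_m² = 38.1579/0.826540 − 2.313/0.751516 = 46.1658 − 3.07778 = 43.0880 atm
% deviation = (43.0880 − 44.0165)/44.0165 × 100% = -2.11%

-2.11 %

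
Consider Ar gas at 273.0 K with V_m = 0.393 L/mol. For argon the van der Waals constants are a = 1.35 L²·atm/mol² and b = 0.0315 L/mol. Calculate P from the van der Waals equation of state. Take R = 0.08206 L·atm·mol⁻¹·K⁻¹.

P ≈ 53.23 atm

P = RT/(V_m − b) − a/V_m²
RT/(V_m − b) = (0.08206)(273.0)/(0.393 − 0.0315) = 22.402/0.36150 = 61.970 atm
a/V_m² = 1.35/(0.393)² = 8.7407 atm
P = 61.970 − 8.7407 = 53.23 atm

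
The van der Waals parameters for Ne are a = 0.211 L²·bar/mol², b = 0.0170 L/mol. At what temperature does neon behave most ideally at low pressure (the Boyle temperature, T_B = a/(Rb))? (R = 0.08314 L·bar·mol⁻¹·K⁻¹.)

T_B ≈ 149.3 K

For a van der Waals gas the second virial coefficient B₂ = b − a/(RT) vanishes at T_B = a/(Rb).
T_B = 0.211/(0.08314×0.0170) = 0.211/0.0014134 = 149.3 K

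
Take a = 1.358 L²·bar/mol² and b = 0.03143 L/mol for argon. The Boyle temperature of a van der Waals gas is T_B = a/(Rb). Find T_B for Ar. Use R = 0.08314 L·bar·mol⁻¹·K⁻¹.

T_B ≈ 519.7 K

For a van der Waals gas the second virial coefficient B₂ = b − a/(RT) vanishes at T_B = a/(Rb).
T_B = 1.358/(0.08314×0.03143) = 1.358/0.0026131 = 519.7 K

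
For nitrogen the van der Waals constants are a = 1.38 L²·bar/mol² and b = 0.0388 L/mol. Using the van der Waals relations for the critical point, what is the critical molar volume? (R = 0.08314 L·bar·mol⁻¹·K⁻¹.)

V_m,c ≈ 0.1164 L/mol

For a van der Waals gas, V_m,c = 3b.
V_m,c = 3×0.0388 = 0.1164 L/mol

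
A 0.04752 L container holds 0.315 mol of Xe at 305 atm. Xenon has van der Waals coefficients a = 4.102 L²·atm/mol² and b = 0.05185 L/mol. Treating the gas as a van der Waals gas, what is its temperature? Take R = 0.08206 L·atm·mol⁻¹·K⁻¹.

T = (P + a n²/V²)(V − nb)/(nR)
P + a n²/V² = 305 + (4.102)(0.315)²/(0.04752)² = 485.25 atm
V − nb = 0.04752 − (0.315)(0.05185) = 0.031187 L
T = (485.25)(0.031187)/((0.315)(0.08206)) = 585.5 K

T ≈ 585.5 K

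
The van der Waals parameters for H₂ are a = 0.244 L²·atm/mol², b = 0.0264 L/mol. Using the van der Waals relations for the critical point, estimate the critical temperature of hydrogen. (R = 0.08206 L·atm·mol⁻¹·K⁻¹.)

T_c ≈ 33.37 K

For a van der Waals gas, T_c = 8a/(27Rb).
T_c = 8×0.244/(27×0.08206×0.0264) = 1.9520/0.058492 = 33.37 K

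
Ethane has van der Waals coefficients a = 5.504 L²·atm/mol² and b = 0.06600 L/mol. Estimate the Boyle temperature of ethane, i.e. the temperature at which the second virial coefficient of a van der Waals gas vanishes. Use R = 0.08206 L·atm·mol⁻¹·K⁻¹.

For a van der Waals gas the second virial coefficient B₂ = b − a/(RT) vanishes at T_B = a/(Rb).
T_B = 5.504/(0.08206×0.06600) = 5.504/0.0054160 = 1016 K

T_B ≈ 1016 K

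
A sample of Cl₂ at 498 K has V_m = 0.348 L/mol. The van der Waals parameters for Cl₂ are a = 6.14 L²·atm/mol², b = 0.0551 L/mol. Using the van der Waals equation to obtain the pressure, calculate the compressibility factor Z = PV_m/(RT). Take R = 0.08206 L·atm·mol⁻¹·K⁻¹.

P = RT/(V_m − b) − a/V_m² = (0.08206)(498)/(0.348 − 0.0551) − 6.14/(0.348)²
  = 40.866/0.29290 − 50.700 = 139.52 − 50.700 = 88.82 atm
Z = PV_m/(RT) = (88.82)(0.348)/((0.08206)(498)) = 30.909/40.866 = 0.7564

Z ≈ 0.7564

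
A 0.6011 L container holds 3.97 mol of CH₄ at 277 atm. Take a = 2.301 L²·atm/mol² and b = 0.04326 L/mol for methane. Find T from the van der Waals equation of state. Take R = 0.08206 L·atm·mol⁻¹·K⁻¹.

T = (P + a n²/V²)(V − nb)/(nR)
P + a n²/V² = 277 + (2.301)(3.97)²/(0.6011)² = 377.37 atm
V − nb = 0.6011 − (3.97)(0.04326) = 0.42936 L
T = (377.37)(0.42936)/((3.97)(0.08206)) = 497.4 K

T ≈ 497.4 K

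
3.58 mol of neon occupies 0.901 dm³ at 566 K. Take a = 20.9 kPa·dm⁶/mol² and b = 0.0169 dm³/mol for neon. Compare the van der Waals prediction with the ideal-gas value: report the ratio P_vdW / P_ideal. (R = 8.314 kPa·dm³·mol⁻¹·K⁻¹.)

Ideal: P_ideal = nRT/V = (3.58)(8.314)(566)/0.901 = 18697.5 kPa
vdW: P = nRT/(V − nb) − a n²/V² = 16846.5/0.840498 − 267.863/0.811801 = 20043.5 − 329.961 = 19713.5 kPa
Ratio = 19713.5/18697.5 = 1.054

P_vdW / P_ideal ≈ 1.054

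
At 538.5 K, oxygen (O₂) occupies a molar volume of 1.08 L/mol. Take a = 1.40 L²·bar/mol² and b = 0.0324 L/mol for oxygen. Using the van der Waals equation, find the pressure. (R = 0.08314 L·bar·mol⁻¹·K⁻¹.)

P ≈ 41.54 bar

P = RT/(V_m − b) − a/V_m²
RT/(V_m − b) = (0.08314)(538.5)/(1.08 − 0.0324) = 44.771/1.0476 = 42.737 bar
a/V_m² = 1.40/(1.08)² = 1.2003 bar
P = 42.737 − 1.2003 = 41.54 bar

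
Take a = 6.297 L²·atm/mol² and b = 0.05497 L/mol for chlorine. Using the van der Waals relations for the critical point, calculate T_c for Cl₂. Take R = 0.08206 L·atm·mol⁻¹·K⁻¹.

For a van der Waals gas, T_c = 8a/(27Rb).
T_c = 8×6.297/(27×0.08206×0.05497) = 50.376/0.12179 = 413.6 K

T_c ≈ 413.6 K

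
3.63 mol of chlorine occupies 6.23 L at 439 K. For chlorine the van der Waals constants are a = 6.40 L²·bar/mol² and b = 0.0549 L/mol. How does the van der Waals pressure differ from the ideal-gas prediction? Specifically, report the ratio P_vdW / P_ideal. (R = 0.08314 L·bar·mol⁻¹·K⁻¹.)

P_vdW / P_ideal ≈ 0.9309

Ideal: P_ideal = nRT/V = (3.63)(0.08314)(439)/6.23 = 21.2664 bar
vdW: P = nRT/(V − nb) − a n²/V² = 132.489/6.03071 − 84.3322/38.8129 = 21.9691 − 2.17279 = 19.7963 bar
Ratio = 19.7963/21.2664 = 0.9309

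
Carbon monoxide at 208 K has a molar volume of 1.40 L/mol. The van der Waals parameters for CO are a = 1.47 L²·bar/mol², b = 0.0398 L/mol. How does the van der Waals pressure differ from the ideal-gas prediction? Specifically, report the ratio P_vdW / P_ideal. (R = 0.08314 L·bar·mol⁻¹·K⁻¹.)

P_vdW / P_ideal ≈ 0.9685

Ideal: P_ideal = RT/V_m = (0.08314)(208)/1.40 = 12.3522 bar
vdW: P = RT/(V_m − b) − a/V_m² = 17.2931/1.36020 − 1.47/1.96000 = 12.7136 − 0.750000 = 11.9636 bar
Ratio = 11.9636/12.3522 = 0.9685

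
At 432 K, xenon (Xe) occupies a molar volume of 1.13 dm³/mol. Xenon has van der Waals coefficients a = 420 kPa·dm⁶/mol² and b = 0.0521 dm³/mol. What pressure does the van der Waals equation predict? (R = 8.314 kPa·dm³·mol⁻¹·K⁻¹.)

P ≈ 3003 kPa

P = RT/(V_m − b) − a/V_m²
RT/(V_m − b) = (8.314)(432)/(1.13 − 0.0521) = 3591.6/1.0779 = 3332.0 kPa
a/V_m² = 420/(1.13)² = 328.92 kPa
P = 3332.0 − 328.92 = 3003 kPa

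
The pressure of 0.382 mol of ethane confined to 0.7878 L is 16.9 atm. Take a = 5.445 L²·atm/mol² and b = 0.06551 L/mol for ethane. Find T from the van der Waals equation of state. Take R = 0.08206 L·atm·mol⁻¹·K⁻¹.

T ≈ 442.4 K

T = (P + a n²/V²)(V − nb)/(nR)
P + a n²/V² = 16.9 + (5.445)(0.382)²/(0.7878)² = 18.180 atm
V − nb = 0.7878 − (0.382)(0.06551) = 0.76278 L
T = (18.180)(0.76278)/((0.382)(0.08206)) = 442.4 K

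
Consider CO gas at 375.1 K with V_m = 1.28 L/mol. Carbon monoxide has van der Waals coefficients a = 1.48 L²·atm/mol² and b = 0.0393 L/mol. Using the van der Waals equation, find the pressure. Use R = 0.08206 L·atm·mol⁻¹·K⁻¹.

P ≈ 23.91 atm

P = RT/(V_m − b) − a/V_m²
RT/(V_m − b) = (0.08206)(375.1)/(1.28 − 0.0393) = 30.781/1.2407 = 24.809 atm
a/V_m² = 1.48/(1.28)² = 0.90332 atm
P = 24.809 − 0.90332 = 23.91 atm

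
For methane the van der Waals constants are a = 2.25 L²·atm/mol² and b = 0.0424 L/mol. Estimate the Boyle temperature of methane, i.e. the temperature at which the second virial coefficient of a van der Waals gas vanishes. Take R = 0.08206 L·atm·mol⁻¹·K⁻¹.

T_B ≈ 646.7 K

For a van der Waals gas the second virial coefficient B₂ = b − a/(RT) vanishes at T_B = a/(Rb).
T_B = 2.25/(0.08206×0.0424) = 2.25/0.0034793 = 646.7 K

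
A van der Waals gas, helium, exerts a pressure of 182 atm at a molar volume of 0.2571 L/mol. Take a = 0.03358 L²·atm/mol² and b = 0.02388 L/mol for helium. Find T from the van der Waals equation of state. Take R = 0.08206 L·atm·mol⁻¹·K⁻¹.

T ≈ 518.7 K

T = (P + a/V_m²)(V_m − b)/R
P + a/V_m² = 182 + 0.03358/(0.2571)² = 182.51 atm
V_m − b = 0.2571 − 0.02388 = 0.23322 L/mol
T = (182.51)(0.23322)/0.08206 = 518.7 K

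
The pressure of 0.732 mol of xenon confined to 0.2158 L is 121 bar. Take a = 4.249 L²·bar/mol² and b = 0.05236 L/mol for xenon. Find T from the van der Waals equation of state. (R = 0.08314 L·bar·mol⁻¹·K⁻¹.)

T = (P + a n²/V²)(V − nb)/(nR)
P + a n²/V² = 121 + (4.249)(0.732)²/(0.2158)² = 169.89 bar
V − nb = 0.2158 − (0.732)(0.05236) = 0.17747 L
T = (169.89)(0.17747)/((0.732)(0.08314)) = 495.4 K

T ≈ 495.4 K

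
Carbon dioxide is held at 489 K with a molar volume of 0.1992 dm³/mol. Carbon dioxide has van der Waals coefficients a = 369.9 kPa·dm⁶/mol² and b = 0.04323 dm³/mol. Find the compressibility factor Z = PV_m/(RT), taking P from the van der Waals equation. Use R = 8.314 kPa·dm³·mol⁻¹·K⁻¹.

Z ≈ 0.8204

P = RT/(V_m − b) − a/V_m² = (8.314)(489)/(0.1992 − 0.04323) − 369.9/(0.1992)²
  = 4065.5/0.15597 − 9321.9 = 26066 − 9321.9 = 16744 kPa
Z = PV_m/(RT) = (16744)(0.1992)/((8.314)(489)) = 3335.4/4065.5 = 0.8204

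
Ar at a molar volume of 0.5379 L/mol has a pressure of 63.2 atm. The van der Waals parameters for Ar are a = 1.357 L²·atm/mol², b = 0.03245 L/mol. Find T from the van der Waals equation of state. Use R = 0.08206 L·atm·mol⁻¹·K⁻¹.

T ≈ 418.2 K

T = (P + a/V_m²)(V_m − b)/R
P + a/V_m² = 63.2 + 1.357/(0.5379)² = 67.890 atm
V_m − b = 0.5379 − 0.03245 = 0.50545 L/mol
T = (67.890)(0.50545)/0.08206 = 418.2 K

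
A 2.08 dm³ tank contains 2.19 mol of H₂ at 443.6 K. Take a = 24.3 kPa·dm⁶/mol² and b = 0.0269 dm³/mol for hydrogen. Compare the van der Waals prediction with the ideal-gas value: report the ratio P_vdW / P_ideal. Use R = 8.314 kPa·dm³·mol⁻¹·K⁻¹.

Ideal: P_ideal = nRT/V = (2.19)(8.314)(443.6)/2.08 = 3883.13 kPa
vdW: P = nRT/(V − nb) − a n²/V² = 8076.92/2.02109 − 116.545/4.32640 = 3996.32 − 26.9381 = 3969.38 kPa
Ratio = 3969.38/3883.13 = 1.022

P_vdW / P_ideal ≈ 1.022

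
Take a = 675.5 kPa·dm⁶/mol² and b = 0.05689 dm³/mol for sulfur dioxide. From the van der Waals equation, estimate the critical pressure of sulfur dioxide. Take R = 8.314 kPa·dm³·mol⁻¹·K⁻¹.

P_c ≈ 7730 kPa

For a van der Waals gas, P_c = a/(27b²).
P_c = 675.5/(27×(0.05689)²) = 675.5/0.087385 = 7730 kPa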